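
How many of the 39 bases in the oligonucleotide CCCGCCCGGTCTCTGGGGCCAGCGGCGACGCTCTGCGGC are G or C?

32

Base counts: G=15, T=5, C=17, A=2
Total G or C: 15 + 17 = 32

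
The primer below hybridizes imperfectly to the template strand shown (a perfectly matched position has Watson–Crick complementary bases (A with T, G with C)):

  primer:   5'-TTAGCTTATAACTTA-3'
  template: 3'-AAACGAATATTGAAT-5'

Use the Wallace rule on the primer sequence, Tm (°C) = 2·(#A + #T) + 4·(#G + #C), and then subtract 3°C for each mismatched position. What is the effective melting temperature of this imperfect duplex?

33°C

Primer base counts: A=5, T=7, G=1, C=2 → A+T=12, G+C=3
Perfect-match Tm = 2(12) + 4(3) = 24 + 12 = 36°C
Mismatches (positions where the bases are not complementary): 1 (at position 3)
Effective Tm = 36 − 1×3 = 36 − 3 = 33°C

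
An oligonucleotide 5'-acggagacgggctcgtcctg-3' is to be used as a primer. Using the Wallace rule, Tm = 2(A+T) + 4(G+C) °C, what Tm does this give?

Base counts: A=3, G=8, C=6, T=3
AT pairs contribute 6, GC pairs contribute 14.
Tm = 2×6 + 4×14 = 68°C

68°C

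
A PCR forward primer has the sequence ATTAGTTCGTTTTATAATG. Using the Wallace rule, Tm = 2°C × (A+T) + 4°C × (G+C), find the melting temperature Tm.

Base counts: C=1, A=5, G=3, T=10
So N_AT = 15 and N_GC = 4.
Tm = 2(15) + 4(4) = 30 + 16 = 46°C

46°C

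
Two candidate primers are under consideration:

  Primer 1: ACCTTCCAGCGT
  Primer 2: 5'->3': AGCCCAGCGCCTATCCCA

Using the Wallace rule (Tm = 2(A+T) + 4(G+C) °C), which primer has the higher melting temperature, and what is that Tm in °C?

Primer 1: A+T=5, G+C=7 → Tm = 2(5)+4(7) = 38°C
Primer 2: A+T=6, G+C=12 → Tm = 2(6)+4(12) = 60°C
38°C vs 60°C → primer 2 is higher.

Primer 2, 60°C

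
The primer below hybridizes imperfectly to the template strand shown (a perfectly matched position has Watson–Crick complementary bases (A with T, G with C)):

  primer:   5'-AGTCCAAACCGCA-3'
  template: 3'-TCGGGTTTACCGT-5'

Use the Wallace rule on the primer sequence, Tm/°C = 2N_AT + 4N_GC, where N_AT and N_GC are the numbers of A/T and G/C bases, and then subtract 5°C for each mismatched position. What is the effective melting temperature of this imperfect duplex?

25°C

Primer base counts: A=5, T=1, G=2, C=5 → A+T=6, G+C=7
Perfect-match Tm = 2(6) + 4(7) = 12 + 28 = 40°C
Mismatches (positions where the bases are not complementary): 3 (at positions 3, 9, 10)
Effective Tm = 40 − 3×5 = 40 − 15 = 25°C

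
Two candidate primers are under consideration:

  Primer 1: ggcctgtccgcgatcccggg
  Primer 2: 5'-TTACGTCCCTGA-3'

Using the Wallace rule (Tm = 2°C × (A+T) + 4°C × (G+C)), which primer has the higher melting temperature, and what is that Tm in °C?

Primer 1: A+T=4, G+C=16 → Tm = 2(4)+4(16) = 72°C
Primer 2: A+T=6, G+C=6 → Tm = 2(6)+4(6) = 36°C
72°C vs 36°C → primer 1 is higher.

Primer 1, 72°C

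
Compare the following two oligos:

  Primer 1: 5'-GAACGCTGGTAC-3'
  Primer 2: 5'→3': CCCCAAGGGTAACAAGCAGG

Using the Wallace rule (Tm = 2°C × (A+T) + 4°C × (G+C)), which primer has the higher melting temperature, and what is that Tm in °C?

Primer 2, 64°C

Primer 1: A+T=5, G+C=7 → Tm = 2(5)+4(7) = 38°C
Primer 2: A+T=8, G+C=12 → Tm = 2(8)+4(12) = 64°C
38°C vs 64°C → primer 2 is higher.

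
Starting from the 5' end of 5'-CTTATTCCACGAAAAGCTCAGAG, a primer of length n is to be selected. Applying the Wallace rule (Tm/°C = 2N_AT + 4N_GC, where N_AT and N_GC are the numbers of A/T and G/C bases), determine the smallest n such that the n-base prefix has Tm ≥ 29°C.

n = 11

First 10 bases: CTTATTCCAC → Tm = 28°C (< 29°C)
First 11 bases: CTTATTCCACG → Tm = 32°C (≥ 29°C)
Each additional base adds 2°C (A/T) or 4°C (G/C), so Tm is non-decreasing in n; n = 11 is the first length to reach 29°C.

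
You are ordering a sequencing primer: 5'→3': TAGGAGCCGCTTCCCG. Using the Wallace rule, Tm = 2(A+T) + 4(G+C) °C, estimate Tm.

54°C

Base counts: A=2, C=6, G=5, T=3
A+T = 5, G+C = 11
Tm = 2×5 + 4×11 = 54°C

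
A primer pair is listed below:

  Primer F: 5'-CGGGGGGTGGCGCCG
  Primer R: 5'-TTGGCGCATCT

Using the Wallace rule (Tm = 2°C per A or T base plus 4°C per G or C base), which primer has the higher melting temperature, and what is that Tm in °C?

Primer F: A+T=1, G+C=14 → Tm = 2(1)+4(14) = 58°C
Primer R: A+T=5, G+C=6 → Tm = 2(5)+4(6) = 34°C
58°C vs 34°C → primer F is higher.

Primer F, 58°C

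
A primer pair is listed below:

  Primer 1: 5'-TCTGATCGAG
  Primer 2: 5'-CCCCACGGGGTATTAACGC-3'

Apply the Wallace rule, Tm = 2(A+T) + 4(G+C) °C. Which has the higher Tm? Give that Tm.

Primer 2, 62°C

Primer 1: A+T=5, G+C=5 → Tm = 2(5)+4(5) = 30°C
Primer 2: A+T=7, G+C=12 → Tm = 2(7)+4(12) = 62°C
30°C vs 62°C → primer 2 is higher.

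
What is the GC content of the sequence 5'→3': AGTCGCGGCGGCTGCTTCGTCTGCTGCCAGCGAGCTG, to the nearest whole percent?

70%

Scanning the sequence gives T=8, G=14, A=3, C=12.
G+C = 14 + 12 = 26 out of 37 bases
%GC = 26/37 × 100 = 70.27% ≈ 70%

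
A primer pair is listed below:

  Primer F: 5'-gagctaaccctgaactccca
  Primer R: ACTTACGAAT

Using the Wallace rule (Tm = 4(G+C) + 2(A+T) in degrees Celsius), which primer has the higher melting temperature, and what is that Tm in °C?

Primer F, 62°C

Primer F: A+T=9, G+C=11 → Tm = 2(9)+4(11) = 62°C
Primer R: A+T=7, G+C=3 → Tm = 2(7)+4(3) = 26°C
62°C vs 26°C → primer F is higher.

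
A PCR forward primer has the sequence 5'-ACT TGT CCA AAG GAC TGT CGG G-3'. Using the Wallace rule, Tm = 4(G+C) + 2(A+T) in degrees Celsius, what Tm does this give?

Base counts: G=7, C=5, A=5, T=5
A+T = 10, G+C = 12
Tm = 2(10) + 4(12) = 20 + 48 = 68°C

68°C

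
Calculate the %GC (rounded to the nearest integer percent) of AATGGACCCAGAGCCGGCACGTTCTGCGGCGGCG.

71%

Scanning the sequence gives G=13, T=4, A=6, C=11.
G+C = 13 + 11 = 24 out of 34 bases
%GC = 24/34 × 100 = 70.59% ≈ 71%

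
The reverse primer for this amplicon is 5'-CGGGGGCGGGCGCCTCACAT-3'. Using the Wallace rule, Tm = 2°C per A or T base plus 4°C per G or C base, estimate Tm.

72°C

Counting bases: G=9, A=2, T=2, C=7
A+T = 4, G+C = 16
Tm = 2(4) + 4(16) = 8 + 64 = 72°C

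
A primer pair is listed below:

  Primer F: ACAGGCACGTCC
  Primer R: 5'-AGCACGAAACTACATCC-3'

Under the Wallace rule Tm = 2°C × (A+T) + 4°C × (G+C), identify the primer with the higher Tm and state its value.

Primer F: A+T=4, G+C=8 → Tm = 2(4)+4(8) = 40°C
Primer R: A+T=9, G+C=8 → Tm = 2(9)+4(8) = 50°C
40°C vs 50°C → primer R is higher.

Primer R, 50°C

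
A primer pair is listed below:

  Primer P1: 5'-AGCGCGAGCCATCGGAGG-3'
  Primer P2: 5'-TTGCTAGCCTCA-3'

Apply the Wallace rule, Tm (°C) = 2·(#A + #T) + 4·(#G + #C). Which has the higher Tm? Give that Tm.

Primer P1, 62°C

Primer P1: A+T=5, G+C=13 → Tm = 2(5)+4(13) = 62°C
Primer P2: A+T=6, G+C=6 → Tm = 2(6)+4(6) = 36°C
62°C vs 36°C → primer P1 is higher.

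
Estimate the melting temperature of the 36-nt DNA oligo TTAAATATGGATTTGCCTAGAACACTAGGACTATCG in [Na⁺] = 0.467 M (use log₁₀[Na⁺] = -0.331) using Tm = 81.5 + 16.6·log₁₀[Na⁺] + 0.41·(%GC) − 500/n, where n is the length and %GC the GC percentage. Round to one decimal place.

76.9°C

Length n = 36. Base counts: C=6, G=7, A=12, T=11
G+C = 13, so %GC = 13/36 × 100 = 36.111%
Salt term: 16.6 × (-0.331) = -5.495
GC term: 0.41 × 36.111 = 14.806; length term: −500/36 = −13.889
Tm = 81.5 + (-5.495) + 14.806 − 13.889 = 76.922 → 76.9°C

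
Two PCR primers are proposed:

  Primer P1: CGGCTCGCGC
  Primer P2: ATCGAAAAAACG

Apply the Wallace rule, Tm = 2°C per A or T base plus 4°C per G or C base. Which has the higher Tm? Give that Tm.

Primer P1, 38°C

Primer P1: A+T=1, G+C=9 → Tm = 2(1)+4(9) = 38°C
Primer P2: A+T=8, G+C=4 → Tm = 2(8)+4(4) = 32°C
38°C vs 32°C → primer P1 is higher.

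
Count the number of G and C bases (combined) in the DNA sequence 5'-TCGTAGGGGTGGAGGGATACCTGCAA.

15

Base counts: C=4, G=11, A=6, T=5
G+C = 11 + 4 = 15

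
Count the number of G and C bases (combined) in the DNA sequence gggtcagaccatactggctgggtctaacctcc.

Scanning the sequence gives A=6, G=9, C=10, T=7.
G+C = 9 + 10 = 19

19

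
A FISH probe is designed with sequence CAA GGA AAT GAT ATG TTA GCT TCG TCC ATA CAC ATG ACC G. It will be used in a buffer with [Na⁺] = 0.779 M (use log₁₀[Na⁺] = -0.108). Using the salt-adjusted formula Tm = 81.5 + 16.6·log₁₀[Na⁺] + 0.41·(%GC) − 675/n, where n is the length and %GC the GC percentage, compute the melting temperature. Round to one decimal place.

Length n = 40. Scanning the sequence gives T=10, G=8, C=9, A=13.
G+C = 17, so %GC = 17/40 × 100 = 42.5%
Salt term: 16.6 × (-0.108) = -1.793
GC term: 0.41 × 42.5 = 17.425; length term: −675/40 = −16.875
Tm = 81.5 + (-1.793) + 17.425 − 16.875 = 80.257 → 80.3°C

80.3°C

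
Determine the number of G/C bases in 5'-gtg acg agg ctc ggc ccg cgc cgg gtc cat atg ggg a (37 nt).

Base counts: T=5, G=16, C=11, A=5
Total G or C: 16 + 11 = 27

27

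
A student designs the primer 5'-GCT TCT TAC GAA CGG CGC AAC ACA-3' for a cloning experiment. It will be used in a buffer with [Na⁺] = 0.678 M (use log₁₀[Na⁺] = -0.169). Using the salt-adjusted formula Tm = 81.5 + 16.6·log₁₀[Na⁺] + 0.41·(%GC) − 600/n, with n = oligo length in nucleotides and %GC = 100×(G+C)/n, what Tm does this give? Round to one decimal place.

75.9°C

Length n = 24. Counting bases: G=5, A=7, C=8, T=4
G+C = 13, so %GC = 13/24 × 100 = 54.167%
Salt term: 16.6 × (-0.169) = -2.805
GC term: 0.41 × 54.167 = 22.208; length term: −600/24 = −25
Tm = 81.5 + (-2.805) + 22.208 − 25 = 75.903 → 75.9°C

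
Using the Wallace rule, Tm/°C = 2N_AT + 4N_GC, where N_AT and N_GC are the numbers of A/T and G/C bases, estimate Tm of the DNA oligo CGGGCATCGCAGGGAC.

56°C

Scanning the sequence gives A=3, T=1, C=5, G=7.
So N_AT = 4 and N_GC = 12.
Tm = 2(4) + 4(12) = 8 + 48 = 56°C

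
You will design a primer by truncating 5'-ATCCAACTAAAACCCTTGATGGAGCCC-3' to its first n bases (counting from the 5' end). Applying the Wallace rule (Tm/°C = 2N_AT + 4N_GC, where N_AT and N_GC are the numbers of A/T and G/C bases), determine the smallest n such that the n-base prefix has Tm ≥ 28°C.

n = 11

First 10 bases: ATCCAACTAA → Tm = 26°C (< 28°C)
First 11 bases: ATCCAACTAAA → Tm = 28°C (≥ 28°C)
Since every base adds ≥2°C, Tm only increases with n, so the threshold is first crossed at n = 11.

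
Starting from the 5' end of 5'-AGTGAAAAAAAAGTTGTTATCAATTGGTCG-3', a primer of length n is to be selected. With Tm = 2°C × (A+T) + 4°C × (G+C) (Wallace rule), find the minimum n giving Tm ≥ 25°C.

n = 11

First 10 bases: AGTGAAAAAA → Tm = 24°C (< 25°C)
First 11 bases: AGTGAAAAAAA → Tm = 26°C (≥ 25°C)
Each additional base adds 2°C (A/T) or 4°C (G/C), so Tm is non-decreasing in n; n = 11 is the first length to reach 25°C.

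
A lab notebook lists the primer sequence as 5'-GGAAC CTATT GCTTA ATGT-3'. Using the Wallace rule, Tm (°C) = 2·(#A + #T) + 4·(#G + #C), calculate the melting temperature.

Counting bases: C=3, G=4, A=5, T=7
AT pairs contribute 12, GC pairs contribute 7.
Tm = 2×12 + 4×7 = 52°C

52°C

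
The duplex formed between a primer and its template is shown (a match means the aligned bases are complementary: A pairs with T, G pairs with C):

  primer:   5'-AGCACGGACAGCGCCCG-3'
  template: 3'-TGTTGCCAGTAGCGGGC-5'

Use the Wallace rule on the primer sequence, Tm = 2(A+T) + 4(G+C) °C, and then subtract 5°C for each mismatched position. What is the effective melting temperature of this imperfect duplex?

40°C

Primer base counts: A=4, T=0, G=6, C=7 → A+T=4, G+C=13
Perfect-match Tm = 2(4) + 4(13) = 8 + 52 = 60°C
Mismatches (positions where the bases are not complementary): 4 (at positions 2, 3, 8, 11)
Effective Tm = 60 − 4×5 = 60 − 20 = 40°C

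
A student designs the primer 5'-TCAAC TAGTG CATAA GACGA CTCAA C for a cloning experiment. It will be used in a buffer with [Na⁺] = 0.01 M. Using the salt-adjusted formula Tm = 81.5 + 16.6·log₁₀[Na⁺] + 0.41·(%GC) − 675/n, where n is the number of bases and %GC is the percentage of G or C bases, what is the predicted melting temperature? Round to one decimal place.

Length n = 26. Base counts: T=5, C=7, A=10, G=4
G+C = 11, so %GC = 11/26 × 100 = 42.308%
Salt term: 16.6 × (-2) = -33.2
GC term: 0.41 × 42.308 = 17.346; length term: −675/26 = −25.962
Tm = 81.5 + (-33.2) + 17.346 − 25.962 = 39.684 → 39.7°C

39.7°C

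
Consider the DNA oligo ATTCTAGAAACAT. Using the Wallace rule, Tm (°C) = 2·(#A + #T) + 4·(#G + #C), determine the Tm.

T=4, G=1, C=2, A=6
So N_AT = 10 and N_GC = 3.
Tm = 2(10) + 4(3) = 20 + 12 = 32°C

32°C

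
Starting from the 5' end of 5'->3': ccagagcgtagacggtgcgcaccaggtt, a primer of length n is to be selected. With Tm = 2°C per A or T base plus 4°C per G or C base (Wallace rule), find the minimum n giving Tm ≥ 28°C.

n = 8

First 7 bases: CCAGAGC → Tm = 24°C (< 28°C)
First 8 bases: CCAGAGCG → Tm = 28°C (≥ 28°C)
Each additional base adds 2°C (A/T) or 4°C (G/C), so Tm is non-decreasing in n; n = 8 is the first length to reach 28°C.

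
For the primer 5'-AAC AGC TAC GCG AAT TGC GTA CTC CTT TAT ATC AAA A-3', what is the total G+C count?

Base counts: C=9, G=5, T=10, A=13
Total G or C: 5 + 9 = 14

14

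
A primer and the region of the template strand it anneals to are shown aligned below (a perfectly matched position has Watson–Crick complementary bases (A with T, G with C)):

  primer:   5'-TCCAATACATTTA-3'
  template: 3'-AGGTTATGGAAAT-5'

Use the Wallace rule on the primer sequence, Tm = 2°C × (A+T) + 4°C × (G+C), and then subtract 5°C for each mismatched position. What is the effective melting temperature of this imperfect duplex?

27°C

Primer base counts: A=5, T=5, G=0, C=3 → A+T=10, G+C=3
Perfect-match Tm = 2(10) + 4(3) = 20 + 12 = 32°C
Mismatches (positions where the bases are not complementary): 1 (at position 9)
Effective Tm = 32 − 1×5 = 32 − 5 = 27°C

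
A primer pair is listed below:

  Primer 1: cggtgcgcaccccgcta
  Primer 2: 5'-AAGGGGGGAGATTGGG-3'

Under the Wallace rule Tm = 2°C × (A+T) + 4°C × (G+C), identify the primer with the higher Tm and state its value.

Primer 1, 60°C

Primer 1: A+T=4, G+C=13 → Tm = 2(4)+4(13) = 60°C
Primer 2: A+T=6, G+C=10 → Tm = 2(6)+4(10) = 52°C
60°C vs 52°C → primer 1 is higher.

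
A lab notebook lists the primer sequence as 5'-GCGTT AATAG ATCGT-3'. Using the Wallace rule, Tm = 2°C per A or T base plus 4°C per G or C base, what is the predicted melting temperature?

Base counts: C=2, T=5, A=4, G=4
AT pairs contribute 9, GC pairs contribute 6.
Tm = 4·6 + 2·9 = 24 + 18 = 42°C

42°C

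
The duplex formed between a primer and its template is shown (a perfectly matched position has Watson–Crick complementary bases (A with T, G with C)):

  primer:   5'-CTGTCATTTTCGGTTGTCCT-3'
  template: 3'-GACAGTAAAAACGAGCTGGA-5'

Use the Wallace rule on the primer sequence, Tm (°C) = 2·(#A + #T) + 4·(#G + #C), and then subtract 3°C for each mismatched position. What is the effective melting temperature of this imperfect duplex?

46°C

Primer base counts: A=1, T=10, G=4, C=5 → A+T=11, G+C=9
Perfect-match Tm = 2(11) + 4(9) = 22 + 36 = 58°C
Mismatches (positions where the bases are not complementary): 4 (at positions 11, 13, 15, 17)
Effective Tm = 58 − 4×3 = 58 − 12 = 46°C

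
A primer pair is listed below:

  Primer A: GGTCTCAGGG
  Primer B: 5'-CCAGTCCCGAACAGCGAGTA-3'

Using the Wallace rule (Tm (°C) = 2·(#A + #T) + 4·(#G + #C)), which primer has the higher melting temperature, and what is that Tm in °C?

Primer A: A+T=3, G+C=7 → Tm = 2(3)+4(7) = 34°C
Primer B: A+T=8, G+C=12 → Tm = 2(8)+4(12) = 64°C
34°C vs 64°C → primer B is higher.

Primer B, 64°C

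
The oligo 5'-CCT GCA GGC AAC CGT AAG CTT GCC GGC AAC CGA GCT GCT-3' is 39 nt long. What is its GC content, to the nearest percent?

64%

Counting bases: A=8, C=14, T=6, G=11
G+C = 11 + 14 = 25 out of 39 bases
%GC = 25/39 × 100 = 64.1% ≈ 64%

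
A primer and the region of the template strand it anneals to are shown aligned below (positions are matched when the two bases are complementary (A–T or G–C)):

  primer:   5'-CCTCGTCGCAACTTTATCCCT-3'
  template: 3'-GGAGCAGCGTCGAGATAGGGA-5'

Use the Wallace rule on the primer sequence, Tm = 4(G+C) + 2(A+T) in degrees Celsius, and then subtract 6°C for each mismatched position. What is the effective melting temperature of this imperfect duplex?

Primer base counts: A=3, T=7, G=2, C=9 → A+T=10, G+C=11
Perfect-match Tm = 2(10) + 4(11) = 20 + 44 = 64°C
Mismatches (positions where the bases are not complementary): 2 (at positions 11, 14)
Effective Tm = 64 − 2×6 = 64 − 12 = 52°C

52°C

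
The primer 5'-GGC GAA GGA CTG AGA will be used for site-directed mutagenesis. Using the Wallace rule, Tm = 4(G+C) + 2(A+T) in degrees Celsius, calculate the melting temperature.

48°C

Counting bases: G=7, C=2, T=1, A=5
So N_AT = 6 and N_GC = 9.
Tm = 2×6 + 4×9 = 48°C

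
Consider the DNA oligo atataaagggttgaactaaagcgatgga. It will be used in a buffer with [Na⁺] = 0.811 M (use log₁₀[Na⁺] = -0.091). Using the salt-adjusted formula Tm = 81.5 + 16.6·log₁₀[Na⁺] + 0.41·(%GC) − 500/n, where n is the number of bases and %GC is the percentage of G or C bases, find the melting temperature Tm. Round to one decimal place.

Length n = 28. Counting bases: C=2, A=12, T=6, G=8
G+C = 10, so %GC = 10/28 × 100 = 35.714%
Salt term: 16.6 × (-0.091) = -1.511
GC term: 0.41 × 35.714 = 14.643; length term: −500/28 = −17.857
Tm = 81.5 + (-1.511) + 14.643 − 17.857 = 76.775 → 76.8°C

76.8°C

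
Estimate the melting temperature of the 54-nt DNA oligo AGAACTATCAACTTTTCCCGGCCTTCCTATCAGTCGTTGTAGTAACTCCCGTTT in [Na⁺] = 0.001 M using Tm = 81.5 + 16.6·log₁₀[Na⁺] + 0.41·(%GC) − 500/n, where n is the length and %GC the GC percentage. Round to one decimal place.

40.7°C

Length n = 54. Scanning the sequence gives T=19, A=11, C=16, G=8.
G+C = 24, so %GC = 24/54 × 100 = 44.444%
Salt term: 16.6 × (-3) = -49.8
GC term: 0.41 × 44.444 = 18.222; length term: −500/54 = −9.259
Tm = 81.5 + (-49.8) + 18.222 − 9.259 = 40.663 → 40.7°C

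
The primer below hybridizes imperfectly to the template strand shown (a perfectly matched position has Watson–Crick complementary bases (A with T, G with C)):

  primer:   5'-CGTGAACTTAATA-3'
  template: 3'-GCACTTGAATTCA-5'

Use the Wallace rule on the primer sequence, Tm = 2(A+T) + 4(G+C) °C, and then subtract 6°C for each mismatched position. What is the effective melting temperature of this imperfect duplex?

22°C

Primer base counts: A=5, T=4, G=2, C=2 → A+T=9, G+C=4
Perfect-match Tm = 2(9) + 4(4) = 18 + 16 = 34°C
Mismatches (positions where the bases are not complementary): 2 (at positions 12, 13)
Effective Tm = 34 − 2×6 = 34 − 12 = 22°C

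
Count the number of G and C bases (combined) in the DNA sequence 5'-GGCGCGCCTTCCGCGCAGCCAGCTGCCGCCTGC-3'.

27

G=11, A=2, T=4, C=16
G+C = 11 + 16 = 27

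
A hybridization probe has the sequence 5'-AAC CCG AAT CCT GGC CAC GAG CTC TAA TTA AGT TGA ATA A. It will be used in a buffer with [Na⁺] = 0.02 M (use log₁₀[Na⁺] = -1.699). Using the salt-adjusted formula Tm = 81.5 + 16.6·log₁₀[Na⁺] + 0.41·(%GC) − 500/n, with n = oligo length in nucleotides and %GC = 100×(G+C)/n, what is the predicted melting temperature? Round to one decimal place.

58.2°C

Length n = 40. A=14, G=7, T=9, C=10
G+C = 17, so %GC = 17/40 × 100 = 42.5%
Salt term: 16.6 × (-1.699) = -28.203
GC term: 0.41 × 42.5 = 17.425; length term: −500/40 = −12.5
Tm = 81.5 + (-28.203) + 17.425 − 12.5 = 58.222 → 58.2°C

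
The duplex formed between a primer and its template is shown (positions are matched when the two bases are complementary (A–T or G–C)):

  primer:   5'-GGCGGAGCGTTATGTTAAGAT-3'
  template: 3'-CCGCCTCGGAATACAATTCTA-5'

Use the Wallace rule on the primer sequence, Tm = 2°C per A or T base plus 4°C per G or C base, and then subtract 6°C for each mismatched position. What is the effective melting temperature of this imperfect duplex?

Primer base counts: A=5, T=6, G=8, C=2 → A+T=11, G+C=10
Perfect-match Tm = 2(11) + 4(10) = 22 + 40 = 62°C
Mismatches (positions where the bases are not complementary): 1 (at position 9)
Effective Tm = 62 − 1×6 = 62 − 6 = 56°C

56°C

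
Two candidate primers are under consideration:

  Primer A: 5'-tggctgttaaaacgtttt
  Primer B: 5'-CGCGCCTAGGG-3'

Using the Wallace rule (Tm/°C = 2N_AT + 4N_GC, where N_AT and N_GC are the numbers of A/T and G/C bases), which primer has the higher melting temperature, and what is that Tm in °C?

Primer A: A+T=12, G+C=6 → Tm = 2(12)+4(6) = 48°C
Primer B: A+T=2, G+C=9 → Tm = 2(2)+4(9) = 40°C
48°C vs 40°C → primer A is higher.

Primer A, 48°C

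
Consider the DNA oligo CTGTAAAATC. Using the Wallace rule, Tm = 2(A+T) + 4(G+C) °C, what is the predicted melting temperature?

Scanning the sequence gives T=3, G=1, A=4, C=2.
AT pairs contribute 7, GC pairs contribute 3.
Tm = 2(7) + 4(3) = 14 + 12 = 26°C

26°C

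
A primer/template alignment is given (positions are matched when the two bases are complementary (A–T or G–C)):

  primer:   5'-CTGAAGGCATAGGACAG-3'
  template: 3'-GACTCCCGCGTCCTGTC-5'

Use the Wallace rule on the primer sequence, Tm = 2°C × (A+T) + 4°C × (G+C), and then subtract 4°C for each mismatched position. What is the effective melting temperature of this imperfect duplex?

40°C

Primer base counts: A=6, T=2, G=6, C=3 → A+T=8, G+C=9
Perfect-match Tm = 2(8) + 4(9) = 16 + 36 = 52°C
Mismatches (positions where the bases are not complementary): 3 (at positions 5, 9, 10)
Effective Tm = 52 − 3×4 = 52 − 12 = 40°C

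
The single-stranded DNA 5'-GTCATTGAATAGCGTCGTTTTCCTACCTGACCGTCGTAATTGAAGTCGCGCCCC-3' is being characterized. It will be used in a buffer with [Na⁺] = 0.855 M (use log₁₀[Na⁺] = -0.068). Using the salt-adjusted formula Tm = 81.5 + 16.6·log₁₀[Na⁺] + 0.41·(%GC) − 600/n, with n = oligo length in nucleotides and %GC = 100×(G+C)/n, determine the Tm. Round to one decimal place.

90.5°C

Length n = 54. Base counts: G=12, T=16, C=16, A=10
G+C = 28, so %GC = 28/54 × 100 = 51.852%
Salt term: 16.6 × (-0.068) = -1.129
GC term: 0.41 × 51.852 = 21.259; length term: −600/54 = −11.111
Tm = 81.5 + (-1.129) + 21.259 − 11.111 = 90.519 → 90.5°C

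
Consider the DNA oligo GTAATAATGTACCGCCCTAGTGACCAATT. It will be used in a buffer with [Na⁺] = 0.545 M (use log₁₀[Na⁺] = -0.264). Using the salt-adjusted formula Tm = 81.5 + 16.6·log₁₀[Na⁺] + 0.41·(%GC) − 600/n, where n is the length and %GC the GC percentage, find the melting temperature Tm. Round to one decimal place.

Length n = 29. Scanning the sequence gives C=7, A=9, T=8, G=5.
G+C = 12, so %GC = 12/29 × 100 = 41.379%
Salt term: 16.6 × (-0.264) = -4.382
GC term: 0.41 × 41.379 = 16.965; length term: −600/29 = −20.69
Tm = 81.5 + (-4.382) + 16.965 − 20.69 = 73.393 → 73.4°C

73.4°C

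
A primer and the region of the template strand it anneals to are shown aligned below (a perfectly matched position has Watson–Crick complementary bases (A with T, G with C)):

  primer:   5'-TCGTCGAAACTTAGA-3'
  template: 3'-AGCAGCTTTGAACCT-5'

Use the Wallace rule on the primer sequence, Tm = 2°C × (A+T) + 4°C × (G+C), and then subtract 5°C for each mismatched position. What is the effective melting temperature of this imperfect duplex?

37°C

Primer base counts: A=5, T=4, G=3, C=3 → A+T=9, G+C=6
Perfect-match Tm = 2(9) + 4(6) = 18 + 24 = 42°C
Mismatches (positions where the bases are not complementary): 1 (at position 13)
Effective Tm = 42 − 1×5 = 42 − 5 = 37°C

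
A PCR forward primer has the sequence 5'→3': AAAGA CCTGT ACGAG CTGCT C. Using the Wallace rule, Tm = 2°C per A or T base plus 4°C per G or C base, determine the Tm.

Scanning the sequence gives T=4, C=6, A=6, G=5.
A+T = 10, G+C = 11
Tm = 4·11 + 2·10 = 44 + 20 = 64°C

64°C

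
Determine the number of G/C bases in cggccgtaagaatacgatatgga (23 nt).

Base counts: T=4, C=4, G=7, A=8
Total G or C: 7 + 4 = 11

11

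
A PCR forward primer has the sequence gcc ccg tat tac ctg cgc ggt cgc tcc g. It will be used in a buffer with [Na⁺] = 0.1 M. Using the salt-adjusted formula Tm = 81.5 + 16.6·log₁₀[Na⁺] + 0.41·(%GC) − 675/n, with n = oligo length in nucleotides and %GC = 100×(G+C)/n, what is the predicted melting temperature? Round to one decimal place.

70.1°C

Length n = 28. Counting bases: A=2, T=6, G=8, C=12
G+C = 20, so %GC = 20/28 × 100 = 71.429%
Salt term: 16.6 × (-1) = -16.6
GC term: 0.41 × 71.429 = 29.286; length term: −675/28 = −24.107
Tm = 81.5 + (-16.6) + 29.286 − 24.107 = 70.079 → 70.1°C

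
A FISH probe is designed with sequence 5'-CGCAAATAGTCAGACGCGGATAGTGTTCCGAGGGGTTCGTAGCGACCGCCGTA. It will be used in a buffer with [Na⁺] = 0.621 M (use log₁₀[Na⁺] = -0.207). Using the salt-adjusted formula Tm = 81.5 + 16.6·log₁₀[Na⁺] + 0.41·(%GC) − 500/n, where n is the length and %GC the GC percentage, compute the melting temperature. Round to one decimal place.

92.6°C

Length n = 53. Counting bases: G=18, T=10, A=12, C=13
G+C = 31, so %GC = 31/53 × 100 = 58.491%
Salt term: 16.6 × (-0.207) = -3.436
GC term: 0.41 × 58.491 = 23.981; length term: −500/53 = −9.434
Tm = 81.5 + (-3.436) + 23.981 − 9.434 = 92.611 → 92.6°C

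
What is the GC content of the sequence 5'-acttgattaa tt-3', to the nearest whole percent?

Base counts: G=1, C=1, T=6, A=4
G+C = 1 + 1 = 2 out of 12 bases
%GC = 2/12 × 100 = 16.67% ≈ 17%

17%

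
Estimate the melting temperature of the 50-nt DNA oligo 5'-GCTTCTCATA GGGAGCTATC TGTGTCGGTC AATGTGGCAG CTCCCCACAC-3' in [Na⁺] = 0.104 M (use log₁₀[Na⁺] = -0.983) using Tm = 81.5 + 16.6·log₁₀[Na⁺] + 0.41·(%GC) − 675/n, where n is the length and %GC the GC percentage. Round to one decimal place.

74.6°C

Length n = 50. Counting bases: G=13, T=13, C=15, A=9
G+C = 28, so %GC = 28/50 × 100 = 56%
Salt term: 16.6 × (-0.983) = -16.318
GC term: 0.41 × 56 = 22.96; length term: −675/50 = −13.5
Tm = 81.5 + (-16.318) + 22.96 − 13.5 = 74.642 → 74.6°C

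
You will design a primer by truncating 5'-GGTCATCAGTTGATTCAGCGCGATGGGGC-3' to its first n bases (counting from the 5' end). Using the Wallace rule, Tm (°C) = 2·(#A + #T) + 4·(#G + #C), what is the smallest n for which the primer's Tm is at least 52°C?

n = 18

First 17 bases: GGTCATCAGTTGATTCA → Tm = 48°C (< 52°C)
First 18 bases: GGTCATCAGTTGATTCAG → Tm = 52°C (≥ 52°C)
Each additional base adds 2°C (A/T) or 4°C (G/C), so Tm is non-decreasing in n; n = 18 is the first length to reach 52°C.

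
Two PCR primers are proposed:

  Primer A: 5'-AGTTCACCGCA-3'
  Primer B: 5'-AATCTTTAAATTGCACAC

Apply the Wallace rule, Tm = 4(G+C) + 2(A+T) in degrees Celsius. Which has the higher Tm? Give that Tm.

Primer A: A+T=5, G+C=6 → Tm = 2(5)+4(6) = 34°C
Primer B: A+T=13, G+C=5 → Tm = 2(13)+4(5) = 46°C
34°C vs 46°C → primer B is higher.

Primer B, 46°C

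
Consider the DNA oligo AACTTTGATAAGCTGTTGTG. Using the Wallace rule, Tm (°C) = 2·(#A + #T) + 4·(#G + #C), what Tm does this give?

54°C

Base counts: G=5, T=8, C=2, A=5
So N_AT = 13 and N_GC = 7.
Tm = 4·7 + 2·13 = 28 + 26 = 54°C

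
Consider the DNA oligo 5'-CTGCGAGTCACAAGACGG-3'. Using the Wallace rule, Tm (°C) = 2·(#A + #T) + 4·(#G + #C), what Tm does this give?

58°C

Counting bases: C=5, G=6, A=5, T=2
So N_AT = 7 and N_GC = 11.
Tm = 2(7) + 4(11) = 14 + 44 = 58°C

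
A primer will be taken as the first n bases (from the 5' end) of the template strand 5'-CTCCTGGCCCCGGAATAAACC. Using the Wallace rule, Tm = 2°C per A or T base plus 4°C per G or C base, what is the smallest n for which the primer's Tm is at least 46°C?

n = 13

First 12 bases: CTCCTGGCCCCG → Tm = 44°C (< 46°C)
First 13 bases: CTCCTGGCCCCGG → Tm = 48°C (≥ 46°C)
Since every base adds ≥2°C, Tm only increases with n, so the threshold is first crossed at n = 13.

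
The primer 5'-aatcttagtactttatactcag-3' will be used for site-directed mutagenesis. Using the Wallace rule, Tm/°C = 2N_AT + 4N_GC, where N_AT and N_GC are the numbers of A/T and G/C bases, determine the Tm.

56°C

Scanning the sequence gives A=7, G=2, T=9, C=4.
So N_AT = 16 and N_GC = 6.
Tm = 2×16 + 4×6 = 56°C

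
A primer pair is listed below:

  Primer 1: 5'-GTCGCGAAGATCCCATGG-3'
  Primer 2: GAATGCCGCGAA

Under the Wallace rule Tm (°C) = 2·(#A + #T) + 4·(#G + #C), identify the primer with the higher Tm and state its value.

Primer 1: A+T=7, G+C=11 → Tm = 2(7)+4(11) = 58°C
Primer 2: A+T=5, G+C=7 → Tm = 2(5)+4(7) = 38°C
58°C vs 38°C → primer 1 is higher.

Primer 1, 58°C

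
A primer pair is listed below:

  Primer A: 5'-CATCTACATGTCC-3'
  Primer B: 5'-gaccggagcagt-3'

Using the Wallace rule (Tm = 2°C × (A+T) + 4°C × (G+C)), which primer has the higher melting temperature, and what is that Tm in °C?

Primer B, 40°C

Primer A: A+T=7, G+C=6 → Tm = 2(7)+4(6) = 38°C
Primer B: A+T=4, G+C=8 → Tm = 2(4)+4(8) = 40°C
38°C vs 40°C → primer B is higher.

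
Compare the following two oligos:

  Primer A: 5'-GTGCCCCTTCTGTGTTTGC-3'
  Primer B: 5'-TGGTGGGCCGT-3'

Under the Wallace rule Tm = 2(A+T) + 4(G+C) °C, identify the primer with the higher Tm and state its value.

Primer A: A+T=8, G+C=11 → Tm = 2(8)+4(11) = 60°C
Primer B: A+T=3, G+C=8 → Tm = 2(3)+4(8) = 38°C
60°C vs 38°C → primer A is higher.

Primer A, 60°C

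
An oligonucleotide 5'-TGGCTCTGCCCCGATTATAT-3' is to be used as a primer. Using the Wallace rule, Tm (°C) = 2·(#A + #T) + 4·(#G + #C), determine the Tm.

60°C

T=7, C=6, A=3, G=4
AT pairs contribute 10, GC pairs contribute 10.
Tm = 4·10 + 2·10 = 40 + 20 = 60°C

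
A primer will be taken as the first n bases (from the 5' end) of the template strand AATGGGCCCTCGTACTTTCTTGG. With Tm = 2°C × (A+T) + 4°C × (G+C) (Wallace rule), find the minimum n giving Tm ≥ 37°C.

n = 12

First 11 bases: AATGGGCCCTC → Tm = 36°C (< 37°C)
First 12 bases: AATGGGCCCTCG → Tm = 40°C (≥ 37°C)
Since every base adds ≥2°C, Tm only increases with n, so the threshold is first crossed at n = 12.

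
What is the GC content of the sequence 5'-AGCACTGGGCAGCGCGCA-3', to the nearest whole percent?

Counting bases: G=7, A=4, C=6, T=1
G+C = 7 + 6 = 13 out of 18 bases
%GC = 13/18 × 100 = 72.22% ≈ 72%

72%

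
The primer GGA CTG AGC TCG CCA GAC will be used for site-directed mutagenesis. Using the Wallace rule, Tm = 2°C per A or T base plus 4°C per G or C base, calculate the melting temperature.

60°C

C=6, T=2, G=6, A=4
So N_AT = 6 and N_GC = 12.
Tm = 2×6 + 4×12 = 60°C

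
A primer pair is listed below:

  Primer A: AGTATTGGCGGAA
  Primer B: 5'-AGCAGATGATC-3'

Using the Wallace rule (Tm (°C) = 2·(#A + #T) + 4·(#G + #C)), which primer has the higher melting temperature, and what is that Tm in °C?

Primer A, 38°C

Primer A: A+T=7, G+C=6 → Tm = 2(7)+4(6) = 38°C
Primer B: A+T=6, G+C=5 → Tm = 2(6)+4(5) = 32°C
38°C vs 32°C → primer A is higher.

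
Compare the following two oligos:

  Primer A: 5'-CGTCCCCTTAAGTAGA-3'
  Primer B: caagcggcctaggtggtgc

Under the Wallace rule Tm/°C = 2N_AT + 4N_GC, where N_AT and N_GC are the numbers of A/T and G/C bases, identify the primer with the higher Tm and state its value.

Primer B, 64°C

Primer A: A+T=8, G+C=8 → Tm = 2(8)+4(8) = 48°C
Primer B: A+T=6, G+C=13 → Tm = 2(6)+4(13) = 64°C
48°C vs 64°C → primer B is higher.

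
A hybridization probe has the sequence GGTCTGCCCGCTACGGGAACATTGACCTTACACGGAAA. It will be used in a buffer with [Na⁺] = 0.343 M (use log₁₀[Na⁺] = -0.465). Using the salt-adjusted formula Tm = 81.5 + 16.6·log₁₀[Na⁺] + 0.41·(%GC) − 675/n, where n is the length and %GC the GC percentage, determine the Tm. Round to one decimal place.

78.7°C

Length n = 38. Scanning the sequence gives G=10, T=7, C=11, A=10.
G+C = 21, so %GC = 21/38 × 100 = 55.263%
Salt term: 16.6 × (-0.465) = -7.719
GC term: 0.41 × 55.263 = 22.658; length term: −675/38 = −17.763
Tm = 81.5 + (-7.719) + 22.658 − 17.763 = 78.676 → 78.7°C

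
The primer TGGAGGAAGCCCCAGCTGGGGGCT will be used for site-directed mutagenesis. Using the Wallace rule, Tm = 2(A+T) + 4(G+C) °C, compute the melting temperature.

A=4, G=11, C=6, T=3
A+T = 7, G+C = 17
Tm = 4·17 + 2·7 = 68 + 14 = 82°C

82°C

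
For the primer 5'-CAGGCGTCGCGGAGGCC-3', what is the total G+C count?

14

Base counts: G=8, T=1, A=2, C=6
Total G or C: 8 + 6 = 14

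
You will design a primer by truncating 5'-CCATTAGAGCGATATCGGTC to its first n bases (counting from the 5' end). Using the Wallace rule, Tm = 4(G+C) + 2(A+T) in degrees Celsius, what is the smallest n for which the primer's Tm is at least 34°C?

n = 11

First 10 bases: CCATTAGAGC → Tm = 30°C (< 34°C)
First 11 bases: CCATTAGAGCG → Tm = 34°C (≥ 34°C)
Each additional base adds 2°C (A/T) or 4°C (G/C), so Tm is non-decreasing in n; n = 11 is the first length to reach 34°C.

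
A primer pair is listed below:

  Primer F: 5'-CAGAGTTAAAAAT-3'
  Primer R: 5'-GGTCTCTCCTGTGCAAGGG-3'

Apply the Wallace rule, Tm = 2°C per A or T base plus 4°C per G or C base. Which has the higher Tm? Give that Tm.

Primer R, 62°C

Primer F: A+T=10, G+C=3 → Tm = 2(10)+4(3) = 32°C
Primer R: A+T=7, G+C=12 → Tm = 2(7)+4(12) = 62°C
32°C vs 62°C → primer R is higher.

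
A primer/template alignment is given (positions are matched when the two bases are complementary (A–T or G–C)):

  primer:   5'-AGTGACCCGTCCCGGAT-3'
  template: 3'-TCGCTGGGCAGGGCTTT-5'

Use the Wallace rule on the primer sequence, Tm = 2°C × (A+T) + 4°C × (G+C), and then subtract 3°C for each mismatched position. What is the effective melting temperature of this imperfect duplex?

Primer base counts: A=3, T=3, G=5, C=6 → A+T=6, G+C=11
Perfect-match Tm = 2(6) + 4(11) = 12 + 44 = 56°C
Mismatches (positions where the bases are not complementary): 3 (at positions 3, 15, 17)
Effective Tm = 56 − 3×3 = 56 − 9 = 47°C

47°C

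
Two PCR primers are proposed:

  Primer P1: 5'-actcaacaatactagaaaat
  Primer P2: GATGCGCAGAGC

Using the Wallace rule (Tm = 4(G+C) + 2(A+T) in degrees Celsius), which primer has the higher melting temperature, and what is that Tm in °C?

Primer P1: A+T=15, G+C=5 → Tm = 2(15)+4(5) = 50°C
Primer P2: A+T=4, G+C=8 → Tm = 2(4)+4(8) = 40°C
50°C vs 40°C → primer P1 is higher.

Primer P1, 50°C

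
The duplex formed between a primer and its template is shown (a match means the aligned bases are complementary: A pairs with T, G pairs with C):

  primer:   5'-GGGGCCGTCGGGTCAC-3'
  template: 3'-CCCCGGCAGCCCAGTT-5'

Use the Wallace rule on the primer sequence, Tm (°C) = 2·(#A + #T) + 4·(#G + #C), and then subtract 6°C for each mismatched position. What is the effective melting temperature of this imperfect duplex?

Primer base counts: A=1, T=2, G=8, C=5 → A+T=3, G+C=13
Perfect-match Tm = 2(3) + 4(13) = 6 + 52 = 58°C
Mismatches (positions where the bases are not complementary): 1 (at position 16)
Effective Tm = 58 − 1×6 = 58 − 6 = 52°C

52°C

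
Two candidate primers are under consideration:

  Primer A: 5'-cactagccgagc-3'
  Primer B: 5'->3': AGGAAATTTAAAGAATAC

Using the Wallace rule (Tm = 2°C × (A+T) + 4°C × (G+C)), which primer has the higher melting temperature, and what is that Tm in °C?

Primer B, 44°C

Primer A: A+T=4, G+C=8 → Tm = 2(4)+4(8) = 40°C
Primer B: A+T=14, G+C=4 → Tm = 2(14)+4(4) = 44°C
40°C vs 44°C → primer B is higher.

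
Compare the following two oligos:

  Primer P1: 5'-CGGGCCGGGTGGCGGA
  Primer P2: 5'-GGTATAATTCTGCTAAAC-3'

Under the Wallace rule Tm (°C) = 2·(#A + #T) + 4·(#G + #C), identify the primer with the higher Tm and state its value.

Primer P1, 60°C

Primer P1: A+T=2, G+C=14 → Tm = 2(2)+4(14) = 60°C
Primer P2: A+T=12, G+C=6 → Tm = 2(12)+4(6) = 48°C
60°C vs 48°C → primer P1 is higher.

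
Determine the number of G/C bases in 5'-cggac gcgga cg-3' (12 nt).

10

Scanning the sequence gives T=0, A=2, G=6, C=4.
G+C = 6 + 4 = 10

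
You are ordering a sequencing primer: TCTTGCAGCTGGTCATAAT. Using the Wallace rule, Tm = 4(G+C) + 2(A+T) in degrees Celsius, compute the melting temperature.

Base counts: G=4, C=4, T=7, A=4
So N_AT = 11 and N_GC = 8.
Tm = 2×11 + 4×8 = 54°C

54°C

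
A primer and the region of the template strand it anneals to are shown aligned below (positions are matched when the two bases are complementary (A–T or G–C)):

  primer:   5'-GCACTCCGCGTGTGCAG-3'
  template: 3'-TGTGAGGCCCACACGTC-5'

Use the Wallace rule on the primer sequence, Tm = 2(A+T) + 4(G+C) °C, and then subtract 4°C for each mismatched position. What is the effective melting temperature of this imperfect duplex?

Primer base counts: A=2, T=3, G=6, C=6 → A+T=5, G+C=12
Perfect-match Tm = 2(5) + 4(12) = 10 + 48 = 58°C
Mismatches (positions where the bases are not complementary): 2 (at positions 1, 9)
Effective Tm = 58 − 2×4 = 58 − 8 = 50°C

50°C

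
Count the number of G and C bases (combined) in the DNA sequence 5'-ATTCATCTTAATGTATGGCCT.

7

G=3, A=5, T=9, C=4
G+C = 3 + 4 = 7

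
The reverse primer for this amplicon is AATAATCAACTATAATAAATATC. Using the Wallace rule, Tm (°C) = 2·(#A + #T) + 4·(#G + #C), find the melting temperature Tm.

Scanning the sequence gives T=7, G=0, A=13, C=3.
AT pairs contribute 20, GC pairs contribute 3.
Tm = 2(20) + 4(3) = 40 + 12 = 52°C

52°C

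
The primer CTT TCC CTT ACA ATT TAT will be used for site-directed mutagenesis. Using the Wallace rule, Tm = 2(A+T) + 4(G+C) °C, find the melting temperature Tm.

46°C

G=0, A=4, C=5, T=9
So N_AT = 13 and N_GC = 5.
Tm = 4·5 + 2·13 = 20 + 26 = 46°C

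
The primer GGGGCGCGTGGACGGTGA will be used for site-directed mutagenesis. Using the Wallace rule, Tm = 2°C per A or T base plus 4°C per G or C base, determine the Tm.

Scanning the sequence gives G=11, T=2, A=2, C=3.
So N_AT = 4 and N_GC = 14.
Tm = 2(4) + 4(14) = 8 + 56 = 64°C

64°C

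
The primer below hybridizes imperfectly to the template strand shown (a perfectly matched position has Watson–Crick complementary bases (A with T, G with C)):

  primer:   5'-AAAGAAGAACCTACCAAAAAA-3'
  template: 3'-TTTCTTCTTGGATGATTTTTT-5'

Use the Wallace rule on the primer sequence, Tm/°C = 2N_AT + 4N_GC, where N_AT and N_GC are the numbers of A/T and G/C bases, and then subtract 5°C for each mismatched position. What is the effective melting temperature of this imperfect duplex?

49°C

Primer base counts: A=14, T=1, G=2, C=4 → A+T=15, G+C=6
Perfect-match Tm = 2(15) + 4(6) = 30 + 24 = 54°C
Mismatches (positions where the bases are not complementary): 1 (at position 15)
Effective Tm = 54 − 1×5 = 54 − 5 = 49°C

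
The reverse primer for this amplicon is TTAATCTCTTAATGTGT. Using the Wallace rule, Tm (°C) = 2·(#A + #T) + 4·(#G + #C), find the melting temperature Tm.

Counting bases: A=4, T=9, C=2, G=2
A+T = 13, G+C = 4
Tm = 2×13 + 4×4 = 42°C

42°C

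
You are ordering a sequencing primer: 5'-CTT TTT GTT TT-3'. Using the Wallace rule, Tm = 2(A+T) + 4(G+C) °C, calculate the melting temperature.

26°C

Scanning the sequence gives T=9, C=1, A=0, G=1.
So N_AT = 9 and N_GC = 2.
Tm = 2(9) + 4(2) = 18 + 8 = 26°C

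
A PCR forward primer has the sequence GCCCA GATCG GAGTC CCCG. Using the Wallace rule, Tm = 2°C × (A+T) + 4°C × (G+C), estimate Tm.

Base counts: C=8, T=2, A=3, G=6
So N_AT = 5 and N_GC = 14.
Tm = 2(5) + 4(14) = 10 + 56 = 66°C

66°C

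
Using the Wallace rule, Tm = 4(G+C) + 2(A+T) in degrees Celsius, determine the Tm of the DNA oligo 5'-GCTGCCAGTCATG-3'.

T=3, G=4, A=2, C=4
AT pairs contribute 5, GC pairs contribute 8.
Tm = 2(5) + 4(8) = 10 + 32 = 42°C

42°C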